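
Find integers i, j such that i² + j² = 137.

We need to find integers i, j > 0 such that i² + j² = 137.
Trying i = 4: j² = 137 - 4² = 137 - 16 = 121
j = 11
Check: 4² + 11² = 16 + 121 = 137 ✓

137 = 4² + 11²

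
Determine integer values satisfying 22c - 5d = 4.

Step 1: Check solvability.
gcd(22, 5) = 1
Since 1 divides 4, solutions exist.

Step 2: Apply extended Euclidean algorithm to find gcd.
We find integers such that 22*x0 + 5*y0 = 1

Step 3: Scale the particular solution.
Multiply by 4/1 = 4:
c = -8, d = -36

Step 4: Verify.
22*(-8) - 5*(-36) = 4 = 4 ✓

c = -8, d = -36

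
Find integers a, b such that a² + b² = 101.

We need to find integers a, b > 0 such that a² + b² = 101.
Trying a = 1: b² = 101 - 1² = 101 - 1 = 100
b = 10
Check: 1² + 10² = 1 + 100 = 101 ✓

101 = 1² + 10²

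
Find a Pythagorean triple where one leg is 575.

We need the other leg and hypotenuse such that 575² + x² = c².
Take x = 48, c = 577: 575² + 48² = 330625 + 2304 = 332929 = 577² ✓
Triple: (575, 48, 577)

(575, 48, 577)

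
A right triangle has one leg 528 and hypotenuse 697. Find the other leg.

a² = c² - b² = 485809 - 278784 = 207025
a = 455

455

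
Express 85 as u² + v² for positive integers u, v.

We need to find integers u, v > 0 such that u² + v² = 85.
Trying u = 2: v² = 85 - 2² = 85 - 4 = 81
v = 9
Check: 2² + 9² = 4 + 81 = 85 ✓

85 = 2² + 9²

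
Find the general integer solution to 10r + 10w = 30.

Step 1: Compute gcd(10, 10) = 10.
Since 10 divides 30, solutions exist.

Step 2: Find a particular solution using extended Euclidean algorithm.
We get r₀ = 0, w₀ = 3.
Check: 10*0 + 10*3 = 30 = 30 ✓

Step 3: Write the general solution.
r = 0 + (10/10)t = 0 + 1t
w = 3 - (10/10)t = 3 - 1t
for any integer t.

r = 0 + 1t, w = 3 - 1t for integer t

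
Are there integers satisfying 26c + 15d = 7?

Step 1: Compute gcd(26, 15).
gcd(26, 15) = 1

Step 2: Check divisibility.
Does 1 divide 7? 7 = 1 x 7, so yes.

By the theorem on linear Diophantine equations, 26c + 15d = 7 has integer solutions if and only if gcd(26, 15) divides 7. Since 1 | 7, solutions exist.

Yes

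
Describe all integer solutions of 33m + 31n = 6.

Step 1: Compute gcd(33, 31) = 1.
Since 1 divides 6, solutions exist.

Step 2: Find a particular solution using extended Euclidean algorithm.
We get m₀ = -90, n₀ = 96.
Check: 33*-90 + 31*96 = 6 = 6 ✓

Step 3: Write the general solution.
m = -90 + (31/1)t = -90 + 31t
n = 96 - (33/1)t = 96 - 33t
for any integer t.

m = -90 + 31t, n = 96 - 33t for integer t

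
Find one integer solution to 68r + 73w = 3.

Step 1: Check solvability.
gcd(68, 73) = 1
Since 1 divides 3, solutions exist.

Step 2: Apply extended Euclidean algorithm to find gcd.
We find integers such that 68*x0 + 73*y0 = 1

Step 3: Scale the particular solution.
Multiply by 3/1 = 3:
r = 87, w = -81

Step 4: Verify.
68*(87) + 73*(-81) = 3 = 3 ✓

r = 87, w = -81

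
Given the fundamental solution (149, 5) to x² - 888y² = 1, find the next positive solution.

Solutions to x² - Dy² = 1 are generated by powers of (x₀ + y₀√D).
The next solution satisfies x₁ + y₁√888 = (x₀ + y₀√888)², giving:
x₁ = x₀² + 888y₀² = 149² + 888·5² = 22201 + 22200 = 44401
y₁ = 2x₀y₀ = 2·149·5 = 1490

Verify: 44401² - 888·1490² = 1971448801 - 1971448800 = 1 ✓

x = 44401, y = 1490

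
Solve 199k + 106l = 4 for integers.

Step 1: Check solvability.
gcd(199, 106) = 1
Since 1 divides 4, solutions exist.

Step 2: Apply extended Euclidean algorithm to find gcd.
We find integers such that 199*x0 + 106*y0 = 1

Step 3: Scale the particular solution.
Multiply by 4/1 = 4:
k = -196, l = 368

Step 4: Verify.
199*(-196) + 106*(368) = 4 = 4 ✓

k = -196, l = 368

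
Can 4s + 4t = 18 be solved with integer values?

Step 1: Compute gcd(4, 4).
gcd(4, 4) = 4

Step 2: Check divisibility.
Does 4 divide 18? 18 = 4 x 4 + 2, so no.

By the theorem on linear Diophantine equations, 4s + 4t = 18 has integer solutions if and only if gcd(4, 4) divides 18. Since 4 does not divide 18, no solutions exist.

No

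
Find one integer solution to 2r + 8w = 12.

Step 1: Check solvability.
gcd(2, 8) = 2
Since 2 divides 12, solutions exist.

Step 2: Apply extended Euclidean algorithm to find gcd.
We find integers such that 2*x0 + 8*y0 = 2

Step 3: Scale the particular solution.
Multiply by 12/2 = 6:
r = 6, w = 0

Step 4: Verify.
2*(6) + 8*(0) = 12 = 12 ✓

r = 6, w = 0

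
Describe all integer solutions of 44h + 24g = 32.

Step 1: Compute gcd(44, 24) = 4.
Since 4 divides 32, solutions exist.

Step 2: Find a particular solution using extended Euclidean algorithm.
We get h₀ = -8, g₀ = 16.
Check: 44*-8 + 24*16 = 32 = 32 ✓

Step 3: Write the general solution.
h = -8 + (24/4)t = -8 + 6t
g = 16 - (44/4)t = 16 - 11t
for any integer t.

h = -8 + 6t, g = 16 - 11t for integer t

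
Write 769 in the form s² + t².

We need to find integers s, t > 0 such that s² + t² = 769.
Trying s = 12: t² = 769 - 12² = 769 - 144 = 625
t = 25
Check: 12² + 25² = 144 + 625 = 769 ✓

769 = 12² + 25²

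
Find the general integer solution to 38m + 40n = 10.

Step 1: Compute gcd(38, 40) = 2.
Since 2 divides 10, solutions exist.

Step 2: Find a particular solution using extended Euclidean algorithm.
We get m₀ = -5, n₀ = 5.
Check: 38*-5 + 40*5 = 10 = 10 ✓

Step 3: Write the general solution.
m = -5 + (40/2)t = -5 + 20t
n = 5 - (38/2)t = 5 - 19t
for any integer t.

m = -5 + 20t, n = 5 - 19t for integer t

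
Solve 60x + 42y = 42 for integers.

Step 1: Check solvability.
gcd(60, 42) = 6
Since 6 divides 42, solutions exist.

Step 2: Apply extended Euclidean algorithm to find gcd.
We find integers such that 60*x0 + 42*y0 = 6

Step 3: Scale the particular solution.
Multiply by 42/6 = 7:
x = -14, y = 21

Step 4: Verify.
60*(-14) + 42*(21) = 42 = 42 ✓

x = -14, y = 21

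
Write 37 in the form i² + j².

We need to find integers i, j > 0 such that i² + j² = 37.
Trying i = 1: j² = 37 - 1² = 37 - 1 = 36
j = 6
Check: 1² + 6² = 1 + 36 = 37 ✓

37 = 1² + 6²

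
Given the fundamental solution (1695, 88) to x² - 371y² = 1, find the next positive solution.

Solutions to x² - Dy² = 1 are generated by powers of (x₀ + y₀√D).
The next solution satisfies x₁ + y₁√371 = (x₀ + y₀√371)², giving:
x₁ = x₀² + 371y₀² = 1695² + 371·88² = 2873025 + 2873024 = 5746049
y₁ = 2x₀y₀ = 2·1695·88 = 298320

Verify: 5746049² - 371·298320² = 33017079110401 - 33017079110400 = 1 ✓

x = 5746049, y = 298320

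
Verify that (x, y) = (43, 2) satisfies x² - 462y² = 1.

Compute x² = 43² = 1849
Compute 462y² = 462·2² = 462·4 = 1848
x² - 462y² = 1849 - 1848 = 1
Since this equals 1, (43, 2) is a solution.

Yes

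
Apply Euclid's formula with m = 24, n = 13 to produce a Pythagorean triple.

a = m² - n² = 24² - 13² = 576 - 169 = 407
b = 2mn = 2·24·13 = 624
c = m² + n² = 576 + 169 = 745
Verify: 407² + 624² = 165649 + 389376 = 555025 = 745² ✓

(407, 624, 745)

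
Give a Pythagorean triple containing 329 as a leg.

We need the other leg and hypotenuse such that 329² + x² = c².
Take x = 1080, c = 1129: 329² + 1080² = 108241 + 1166400 = 1274641 = 1129² ✓
Triple: (329, 1080, 1129)

(329, 1080, 1129)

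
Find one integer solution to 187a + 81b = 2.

Step 1: Check solvability.
gcd(187, 81) = 1
Since 1 divides 2, solutions exist.

Step 2: Apply extended Euclidean algorithm to find gcd.
We find integers such that 187*x0 + 81*y0 = 1

Step 3: Scale the particular solution.
Multiply by 2/1 = 2:
a = 26, b = -60

Step 4: Verify.
187*(26) + 81*(-60) = 2 = 2 ✓

a = 26, b = -60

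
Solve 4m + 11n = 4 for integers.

Step 1: Check solvability.
gcd(4, 11) = 1
Since 1 divides 4, solutions exist.

Step 2: Apply extended Euclidean algorithm to find gcd.
We find integers such that 4*x0 + 11*y0 = 1

Step 3: Scale the particular solution.
Multiply by 4/1 = 4:
m = 12, n = -4

Step 4: Verify.
4*(12) + 11*(-4) = 4 = 4 ✓

m = 12, n = -4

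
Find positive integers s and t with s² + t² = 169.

We need to find integers s, t > 0 such that s² + t² = 169.
Trying s = 5: t² = 169 - 5² = 169 - 25 = 144
t = 12
Check: 5² + 12² = 25 + 144 = 169 ✓

169 = 5² + 12²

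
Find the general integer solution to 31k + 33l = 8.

Step 1: Compute gcd(31, 33) = 1.
Since 1 divides 8, solutions exist.

Step 2: Find a particular solution using extended Euclidean algorithm.
We get k₀ = 128, l₀ = -120.
Check: 31*128 + 33*-120 = 8 = 8 ✓

Step 3: Write the general solution.
k = 128 + (33/1)t = 128 + 33t
l = -120 - (31/1)t = -120 - 31t
for any integer t.

k = 128 + 33t, l = -120 - 31t for integer t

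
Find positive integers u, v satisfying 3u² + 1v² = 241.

Try small values of u and check whether (241 - 3u²)/1 is a perfect square.
u = 8: 3·8² = 192, so 1v² = 241 - 192 = 49, giving v² = 49, v = 7.
Check: 3·8² + 1·7² = 192 + 49 = 241 ✓

u = 8, v = 7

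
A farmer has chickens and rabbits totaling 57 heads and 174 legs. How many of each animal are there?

Let c = chickens, r = rabbits.
Heads: c + r = 57
Legs: 2c + 4r = 174
From the first equation, c = 57 - r. Substitute:
2(57 - r) + 4r = 174
114 + 2r = 174
r = (174 - 114)/2 = 30
c = 57 - 30 = 27

Chickens: 27, Rabbits: 30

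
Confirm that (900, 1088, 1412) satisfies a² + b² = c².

Compute a² + b² = 900² + 1088² = 810000 + 1183744 = 1993744
Compute c² = 1412² = 1993744
Since 1993744 = 1993744, confirmed.

Yes, it is a Pythagorean triple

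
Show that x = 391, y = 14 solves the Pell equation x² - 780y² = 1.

Compute x² = 391² = 152881
Compute 780y² = 780·14² = 780·196 = 152880
x² - 780y² = 152881 - 152880 = 1
Since this equals 1, (391, 14) is a solution.

Yes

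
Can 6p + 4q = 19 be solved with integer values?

Step 1: Compute gcd(6, 4).
gcd(6, 4) = 2

Step 2: Check divisibility.
Does 2 divide 19? 19 = 2 x 9 + 1, so no.

By the theorem on linear Diophantine equations, 6p + 4q = 19 has integer solutions if and only if gcd(6, 4) divides 19. Since 2 does not divide 19, no solutions exist.

No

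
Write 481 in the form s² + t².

We need to find integers s, t > 0 such that s² + t² = 481.
Trying s = 9: t² = 481 - 9² = 481 - 81 = 400
t = 20
Check: 9² + 20² = 81 + 400 = 481 ✓

481 = 9² + 20²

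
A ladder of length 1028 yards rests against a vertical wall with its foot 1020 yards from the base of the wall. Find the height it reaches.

The ladder, wall, and ground form a right triangle with hypotenuse 1028 and one leg 1020.
By the Pythagorean theorem: h² = 1028² - 1020² = 1056784 - 1040400 = 16384
h = √16384 = 128 yards

128 yards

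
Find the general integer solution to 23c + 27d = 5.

Step 1: Compute gcd(23, 27) = 1.
Since 1 divides 5, solutions exist.

Step 2: Find a particular solution using extended Euclidean algorithm.
We get c₀ = -35, d₀ = 30.
Check: 23*-35 + 27*30 = 5 = 5 ✓

Step 3: Write the general solution.
c = -35 + (27/1)t = -35 + 27t
d = 30 - (23/1)t = 30 - 23t
for any integer t.

c = -35 + 27t, d = 30 - 23t for integer t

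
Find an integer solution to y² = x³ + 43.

Try small integer x values and check whether x³ + 43 is a perfect square.
x = -3: x³ + 43 = -3³ + 43 = -27 + 43 = 16
Is 16 a perfect square? 4² = 16 ✓
So (x, y) = (-3, -4) is a solution.

x = -3, y = -4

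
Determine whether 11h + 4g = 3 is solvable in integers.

Step 1: Compute gcd(11, 4).
gcd(11, 4) = 1

Step 2: Check divisibility.
Does 1 divide 3? 3 = 1 x 3, so yes.

By the theorem on linear Diophantine equations, 11h + 4g = 3 has integer solutions if and only if gcd(11, 4) divides 3. Since 1 | 3, solutions exist.

Yes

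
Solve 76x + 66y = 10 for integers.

Step 1: Check solvability.
gcd(76, 66) = 2
Since 2 divides 10, solutions exist.

Step 2: Apply extended Euclidean algorithm to find gcd.
We find integers such that 76*x0 + 66*y0 = 2

Step 3: Scale the particular solution.
Multiply by 10/2 = 5:
x = -65, y = 75

Step 4: Verify.
76*(-65) + 66*(75) = 10 = 10 ✓

x = -65, y = 75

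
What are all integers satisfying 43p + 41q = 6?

Step 1: Compute gcd(43, 41) = 1.
Since 1 divides 6, solutions exist.

Step 2: Find a particular solution using extended Euclidean algorithm.
We get p₀ = -120, q₀ = 126.
Check: 43*-120 + 41*126 = 6 = 6 ✓

Step 3: Write the general solution.
p = -120 + (41/1)t = -120 + 41t
q = 126 - (43/1)t = 126 - 43t
for any integer t.

p = -120 + 41t, q = 126 - 43t for integer t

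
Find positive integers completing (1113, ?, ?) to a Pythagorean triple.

We need the other leg and hypotenuse such that 1113² + x² = c².
Take x = 4140, c = 4287: 1113² + 4140² = 1238769 + 17139600 = 18378369 = 4287² ✓
Triple: (1113, 4140, 4287)

(1113, 4140, 4287)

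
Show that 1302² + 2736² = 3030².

Compute a² + b² = 1302² + 2736² = 1695204 + 7485696 = 9180900
Compute c² = 3030² = 9180900
Since 9180900 = 9180900, confirmed.

Yes, it is a Pythagorean triple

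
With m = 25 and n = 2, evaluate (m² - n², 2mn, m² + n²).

a = m² - n² = 625 - 4 = 621
b = 2mn = 2·25·2 = 100
c = m² + n² = 625 + 4 = 629
Verify: 621² + 100² = 385641 + 10000 = 395641 = 629² ✓

(621, 100, 629)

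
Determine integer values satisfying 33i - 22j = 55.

Step 1: Check solvability.
gcd(33, 22) = 11
Since 11 divides 55, solutions exist.

Step 2: Apply extended Euclidean algorithm to find gcd.
We find integers such that 33*x0 + 22*y0 = 11

Step 3: Scale the particular solution.
Multiply by 55/11 = 5:
i = 5, j = 5

Step 4: Verify.
33*(5) - 22*(5) = 55 = 55 ✓

i = 5, j = 5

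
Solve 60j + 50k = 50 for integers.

Step 1: Check solvability.
gcd(60, 50) = 10
Since 10 divides 50, solutions exist.

Step 2: Apply extended Euclidean algorithm to find gcd.
We find integers such that 60*x0 + 50*y0 = 10

Step 3: Scale the particular solution.
Multiply by 50/10 = 5:
j = 5, k = -5

Step 4: Verify.
60*(5) + 50*(-5) = 50 = 50 ✓

j = 5, k = -5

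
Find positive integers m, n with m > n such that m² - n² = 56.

Factor: m² - n² = (m+n)(m-n) = 56.
We need two factors of 56 with the same parity.
Use m+n = 28 and m-n = 2 (product 28·2 = 56).
Adding: 2m = 30, so m = 15.
Subtracting: 2n = 26, so n = 13.
Check: 15² - 13² = 225 - 169 = 56 ✓

m = 15, n = 13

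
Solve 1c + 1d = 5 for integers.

Step 1: Check solvability.
gcd(1, 1) = 1
Since 1 divides 5, solutions exist.

Step 2: Apply extended Euclidean algorithm to find gcd.
We find integers such that 1*x0 + 1*y0 = 1

Step 3: Scale the particular solution.
Multiply by 5/1 = 5:
c = 0, d = 5

Step 4: Verify.
1*(0) + 1*(5) = 5 = 5 ✓

c = 0, d = 5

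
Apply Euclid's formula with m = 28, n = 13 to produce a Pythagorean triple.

a = m² - n² = 28² - 13² = 784 - 169 = 615
b = 2mn = 2·28·13 = 728
c = m² + n² = 784 + 169 = 953
Verify: 615² + 728² = 378225 + 529984 = 908209 = 953² ✓

(615, 728, 953)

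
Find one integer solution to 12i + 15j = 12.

Step 1: Check solvability.
gcd(12, 15) = 3
Since 3 divides 12, solutions exist.

Step 2: Apply extended Euclidean algorithm to find gcd.
We find integers such that 12*x0 + 15*y0 = 3

Step 3: Scale the particular solution.
Multiply by 12/3 = 4:
i = -4, j = 4

Step 4: Verify.
12*(-4) + 15*(4) = 12 = 12 ✓

i = -4, j = 4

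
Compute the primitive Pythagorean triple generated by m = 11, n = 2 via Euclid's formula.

a = m² - n² = 121 - 4 = 117
b = 2mn = 2·11·2 = 44
c = m² + n² = 121 + 4 = 125
Verify: 117² + 44² = 13689 + 1936 = 15625 = 125² ✓

(117, 44, 125)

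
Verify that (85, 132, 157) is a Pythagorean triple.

Compute a² + b² = 85² + 132² = 7225 + 17424 = 24649
Compute c² = 157² = 24649
Since 24649 = 24649, confirmed.

Yes, it is a Pythagorean triple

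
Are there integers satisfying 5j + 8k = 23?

Step 1: Compute gcd(5, 8).
gcd(5, 8) = 1

Step 2: Check divisibility.
Does 1 divide 23? 23 = 1 x 23, so yes.

By the theorem on linear Diophantine equations, 5j + 8k = 23 has integer solutions if and only if gcd(5, 8) divides 23. Since 1 | 23, solutions exist.

Yes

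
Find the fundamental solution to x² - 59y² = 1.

We seek the smallest positive integers (x, y) with x² - 59y² = 1, i.e., x² = 59y² + 1.
Try successive y values:
y = 1: x² = 59·1² + 1 = 60, not a perfect square
y = 2: x² = 59·2² + 1 = 237, not a perfect square
y = 3: x² = 59·3² + 1 = 532, not a perfect square
... continuing the search (or via continued fractions) ...
y = 69: x² = 59·69² + 1 = 280900, x = 530 ✓

Verify: 530² - 59·69² = 280900 - 280899 = 1 ✓

x = 530, y = 69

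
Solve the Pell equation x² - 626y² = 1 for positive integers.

We seek the smallest positive integers (x, y) with x² - 626y² = 1, i.e., x² = 626y² + 1.
Try successive y values:
y = 1: x² = 626·1² + 1 = 627, not a perfect square
y = 2: x² = 626·2² + 1 = 2505, not a perfect square
y = 3: x² = 626·3² + 1 = 5635, not a perfect square
... continuing the search (or via continued fractions) ...
y = 50: x² = 626·50² + 1 = 1565001, x = 1251 ✓

Verify: 1251² - 626·50² = 1565001 - 1565000 = 1 ✓

x = 1251, y = 50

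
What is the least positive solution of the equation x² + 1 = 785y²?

We need x² = 785y² - 1. Try successive y:
y = 1: x² = 785·1² - 1 = 784 = 28² ✓
Check: 28² - 785·1² = 784 - 785 = -1 ✓

x = 28, y = 1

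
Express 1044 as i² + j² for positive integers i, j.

We need to find integers i, j > 0 such that i² + j² = 1044.
Trying i = 12: j² = 1044 - 12² = 1044 - 144 = 900
j = 30
Check: 12² + 30² = 144 + 900 = 1044 ✓

1044 = 12² + 30²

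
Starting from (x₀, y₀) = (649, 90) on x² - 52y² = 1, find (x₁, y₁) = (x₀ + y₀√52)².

Solutions to x² - Dy² = 1 are generated by powers of (x₀ + y₀√D).
The next solution satisfies x₁ + y₁√52 = (x₀ + y₀√52)², giving:
x₁ = x₀² + 52y₀² = 649² + 52·90² = 421201 + 421200 = 842401
y₁ = 2x₀y₀ = 2·649·90 = 116820

Verify: 842401² - 52·116820² = 709639444801 - 709639444800 = 1 ✓

x = 842401, y = 116820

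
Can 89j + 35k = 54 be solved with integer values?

Step 1: Compute gcd(89, 35).
gcd(89, 35) = 1

Step 2: Check divisibility.
Does 1 divide 54? 54 = 1 x 54, so yes.

By the theorem on linear Diophantine equations, 89j + 35k = 54 has integer solutions if and only if gcd(89, 35) divides 54. Since 1 | 54, solutions exist.

Yes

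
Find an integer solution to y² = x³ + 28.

Try small integer x values and check whether x³ + 28 is a perfect square.
x = 2: x³ + 28 = 2³ + 28 = 8 + 28 = 36
Is 36 a perfect square? 6² = 36 ✓
So (x, y) = (2, -6) is a solution.

x = 2, y = -6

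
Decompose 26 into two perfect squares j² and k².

We need to find integers j, k > 0 such that j² + k² = 26.
Trying j = 1: k² = 26 - 1² = 26 - 1 = 25
k = 5
Check: 1² + 5² = 1 + 25 = 26 ✓

26 = 1² + 5²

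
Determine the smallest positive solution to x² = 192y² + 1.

We seek the smallest positive integers (x, y) with x² - 192y² = 1, i.e., x² = 192y² + 1.
Try successive y values:
y = 1: x² = 192·1² + 1 = 193, not a perfect square
y = 2: x² = 192·2² + 1 = 769, not a perfect square
y = 3: x² = 192·3² + 1 = 1729, not a perfect square
... continuing the search (or via continued fractions) ...
y = 7: x² = 192·7² + 1 = 9409, x = 97 ✓

Verify: 97² - 192·7² = 9409 - 9408 = 1 ✓

x = 97, y = 7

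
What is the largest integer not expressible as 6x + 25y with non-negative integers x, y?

For two coprime denominations a and b, the Frobenius number (largest value not representable as a non-negative combination) is ab - a - b.
Here gcd(6, 25) = 1, so they are coprime.
F(6, 25) = 6·25 - 6 - 25 = 150 - 31 = 119

119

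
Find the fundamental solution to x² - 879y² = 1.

We seek the smallest positive integers (x, y) with x² - 879y² = 1, i.e., x² = 879y² + 1.
Try successive y values:
y = 1: x² = 879·1² + 1 = 880, not a perfect square
y = 2: x² = 879·2² + 1 = 3517, not a perfect square
y = 3: x² = 879·3² + 1 = 7912, not a perfect square
... continuing the search (or via continued fractions) ...
y = 3617295: x² = 879·3617295² + 1 = 11501559519864976, x = 107245324 ✓

Verify: 107245324² - 879·3617295² = 11501559519864976 - 11501559519864975 = 1 ✓

x = 107245324, y = 3617295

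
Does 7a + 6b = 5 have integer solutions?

Step 1: Compute gcd(7, 6).
gcd(7, 6) = 1

Step 2: Check divisibility.
Does 1 divide 5? 5 = 1 x 5, so yes.

By the theorem on linear Diophantine equations, 7a + 6b = 5 has integer solutions if and only if gcd(7, 6) divides 5. Since 1 | 5, solutions exist.

Yes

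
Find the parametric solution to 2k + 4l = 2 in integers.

Step 1: Compute gcd(2, 4) = 2.
Since 2 divides 2, solutions exist.

Step 2: Find a particular solution using extended Euclidean algorithm.
We get k₀ = 1, l₀ = 0.
Check: 2*1 + 4*0 = 2 = 2 ✓

Step 3: Write the general solution.
k = 1 + (4/2)t = 1 + 2t
l = 0 - (2/2)t = 0 - 1t
for any integer t.

k = 1 + 2t, l = 0 - 1t for integer t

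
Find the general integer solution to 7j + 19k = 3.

Step 1: Compute gcd(7, 19) = 1.
Since 1 divides 3, solutions exist.

Step 2: Find a particular solution using extended Euclidean algorithm.
We get j₀ = -24, k₀ = 9.
Check: 7*-24 + 19*9 = 3 = 3 ✓

Step 3: Write the general solution.
j = -24 + (19/1)t = -24 + 19t
k = 9 - (7/1)t = 9 - 7t
for any integer t.

j = -24 + 19t, k = 9 - 7t for integer t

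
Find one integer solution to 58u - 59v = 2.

Step 1: Check solvability.
gcd(58, 59) = 1
Since 1 divides 2, solutions exist.

Step 2: Apply extended Euclidean algorithm to find gcd.
We find integers such that 58*x0 + 59*y0 = 1

Step 3: Scale the particular solution.
Multiply by 2/1 = 2:
u = -2, v = -2

Step 4: Verify.
58*(-2) - 59*(-2) = 2 = 2 ✓

u = -2, v = -2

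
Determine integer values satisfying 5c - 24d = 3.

Step 1: Check solvability.
gcd(5, 24) = 1
Since 1 divides 3, solutions exist.

Step 2: Apply extended Euclidean algorithm to find gcd.
We find integers such that 5*x0 + 24*y0 = 1

Step 3: Scale the particular solution.
Multiply by 3/1 = 3:
c = 15, d = 3

Step 4: Verify.
5*(15) - 24*(3) = 3 = 3 ✓

c = 15, d = 3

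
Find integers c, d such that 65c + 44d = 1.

Step 1: Check solvability.
gcd(65, 44) = 1
Since 1 divides 1, solutions exist.

Step 2: Apply extended Euclidean algorithm to find gcd.
We find integers such that 65*x0 + 44*y0 = 1

Step 3: Scale the particular solution.
Multiply by 1/1 = 1:
c = 21, d = -31

Step 4: Verify.
65*(21) + 44*(-31) = 1 = 1 ✓

c = 21, d = -31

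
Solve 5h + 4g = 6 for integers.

Step 1: Check solvability.
gcd(5, 4) = 1
Since 1 divides 6, solutions exist.

Step 2: Apply extended Euclidean algorithm to find gcd.
We find integers such that 5*x0 + 4*y0 = 1

Step 3: Scale the particular solution.
Multiply by 6/1 = 6:
h = 6, g = -6

Step 4: Verify.
5*(6) + 4*(-6) = 6 = 6 ✓

h = 6, g = -6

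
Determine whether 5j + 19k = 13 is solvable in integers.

Step 1: Compute gcd(5, 19).
gcd(5, 19) = 1

Step 2: Check divisibility.
Does 1 divide 13? 13 = 1 x 13, so yes.

By the theorem on linear Diophantine equations, 5j + 19k = 13 has integer solutions if and only if gcd(5, 19) divides 13. Since 1 | 13, solutions exist.

Yes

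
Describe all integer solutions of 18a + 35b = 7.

Step 1: Compute gcd(18, 35) = 1.
Since 1 divides 7, solutions exist.

Step 2: Find a particular solution using extended Euclidean algorithm.
We get a₀ = 14, b₀ = -7.
Check: 18*14 + 35*-7 = 7 = 7 ✓

Step 3: Write the general solution.
a = 14 + (35/1)t = 14 + 35t
b = -7 - (18/1)t = -7 - 18t
for any integer t.

a = 14 + 35t, b = -7 - 18t for integer t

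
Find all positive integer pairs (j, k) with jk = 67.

The positive divisors of 67 are: 1, 67.
Each divisor d gives the pair (d, 67/d):
(1, 67), (67, 1)

(1, 67), (67, 1)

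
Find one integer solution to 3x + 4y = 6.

Step 1: Check solvability.
gcd(3, 4) = 1
Since 1 divides 6, solutions exist.

Step 2: Apply extended Euclidean algorithm to find gcd.
We find integers such that 3*x0 + 4*y0 = 1

Step 3: Scale the particular solution.
Multiply by 6/1 = 6:
x = -6, y = 6

Step 4: Verify.
3*(-6) + 4*(6) = 6 = 6 ✓

x = -6, y = 6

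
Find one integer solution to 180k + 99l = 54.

Step 1: Check solvability.
gcd(180, 99) = 9
Since 9 divides 54, solutions exist.

Step 2: Apply extended Euclidean algorithm to find gcd.
We find integers such that 180*x0 + 99*y0 = 9

Step 3: Scale the particular solution.
Multiply by 54/9 = 6:
k = 30, l = -54

Step 4: Verify.
180*(30) + 99*(-54) = 54 = 54 ✓

k = 30, l = -54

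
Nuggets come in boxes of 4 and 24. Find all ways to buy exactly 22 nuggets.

We need non-negative integers (x, y) with 4x + 24y = 22.
For each x in 0..5, check if 22 - 4x is a non-negative multiple of 24.
No x yields an integer y ≥ 0.

No solution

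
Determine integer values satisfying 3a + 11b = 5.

Step 1: Check solvability.
gcd(3, 11) = 1
Since 1 divides 5, solutions exist.

Step 2: Apply extended Euclidean algorithm to find gcd.
We find integers such that 3*x0 + 11*y0 = 1

Step 3: Scale the particular solution.
Multiply by 5/1 = 5:
a = 20, b = -5

Step 4: Verify.
3*(20) + 11*(-5) = 5 = 5 ✓

a = 20, b = -5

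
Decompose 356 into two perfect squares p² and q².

We need to find integers p, q > 0 such that p² + q² = 356.
Trying p = 10: q² = 356 - 10² = 356 - 100 = 256
q = 16
Check: 10² + 16² = 100 + 256 = 356 ✓

356 = 10² + 16²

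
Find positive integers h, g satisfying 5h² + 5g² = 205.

Try small values of h and check whether (205 - 5h²)/5 is a perfect square.
h = 4: 5·4² = 80, so 5g² = 205 - 80 = 125, giving g² = 25, g = 5.
Check: 5·4² + 5·5² = 80 + 125 = 205 ✓

h = 4, g = 5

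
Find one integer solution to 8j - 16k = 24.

Step 1: Check solvability.
gcd(8, 16) = 8
Since 8 divides 24, solutions exist.

Step 2: Apply extended Euclidean algorithm to find gcd.
We find integers such that 8*x0 + 16*y0 = 8

Step 3: Scale the particular solution.
Multiply by 24/8 = 3:
j = 3, k = 0

Step 4: Verify.
8*(3) - 16*(0) = 24 = 24 ✓

j = 3, k = 0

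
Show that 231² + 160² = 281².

Compute a² + b² = 231² + 160² = 53361 + 25600 = 78961
Compute c² = 281² = 78961
Since 78961 = 78961, confirmed.

Yes, it is a Pythagorean triple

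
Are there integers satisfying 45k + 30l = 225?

Step 1: Compute gcd(45, 30).
gcd(45, 30) = 15

Step 2: Check divisibility.
Does 15 divide 225? 225 = 15 x 15, so yes.

By the theorem on linear Diophantine equations, 45k + 30l = 225 has integer solutions if and only if gcd(45, 30) divides 225. Since 15 | 225, solutions exist.

Yes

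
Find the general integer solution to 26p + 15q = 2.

Step 1: Compute gcd(26, 15) = 1.
Since 1 divides 2, solutions exist.

Step 2: Find a particular solution using extended Euclidean algorithm.
We get p₀ = -8, q₀ = 14.
Check: 26*-8 + 15*14 = 2 = 2 ✓

Step 3: Write the general solution.
p = -8 + (15/1)t = -8 + 15t
q = 14 - (26/1)t = 14 - 26t
for any integer t.

p = -8 + 15t, q = 14 - 26t for integer t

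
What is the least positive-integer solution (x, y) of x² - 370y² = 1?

We seek the smallest positive integers (x, y) with x² - 370y² = 1, i.e., x² = 370y² + 1.
Try successive y values:
y = 1: x² = 370·1² + 1 = 371, not a perfect square
y = 2: x² = 370·2² + 1 = 1481, not a perfect square
y = 3: x² = 370·3² + 1 = 3331, not a perfect square
... continuing the search (or via continued fractions) ...
y = 11118: x² = 370·11118² + 1 = 45735671881, x = 213859 ✓

Verify: 213859² - 370·11118² = 45735671881 - 45735671880 = 1 ✓

x = 213859, y = 11118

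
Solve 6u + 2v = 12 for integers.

Step 1: Check solvability.
gcd(6, 2) = 2
Since 2 divides 12, solutions exist.

Step 2: Apply extended Euclidean algorithm to find gcd.
We find integers such that 6*x0 + 2*y0 = 2

Step 3: Scale the particular solution.
Multiply by 12/2 = 6:
u = 0, v = 6

Step 4: Verify.
6*(0) + 2*(6) = 12 = 12 ✓

u = 0, v = 6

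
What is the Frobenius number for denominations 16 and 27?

For two coprime denominations a and b, the Frobenius number (largest value not representable as a non-negative combination) is ab - a - b.
Here gcd(16, 27) = 1, so they are coprime.
F(16, 27) = 16·27 - 16 - 27 = 432 - 43 = 389

389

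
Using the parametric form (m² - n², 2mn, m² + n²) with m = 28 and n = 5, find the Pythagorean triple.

a = m² - n² = 28² - 5² = 784 - 25 = 759
b = 2mn = 2·28·5 = 280
c = m² + n² = 784 + 25 = 809
Verify: 759² + 280² = 576081 + 78400 = 654481 = 809² ✓

(759, 280, 809)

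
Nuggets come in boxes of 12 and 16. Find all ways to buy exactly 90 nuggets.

We need non-negative integers (x, y) with 12x + 16y = 90.
For each x in 0..7, check if 90 - 12x is a non-negative multiple of 16.
No x yields an integer y ≥ 0.

No solution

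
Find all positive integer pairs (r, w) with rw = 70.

The positive divisors of 70 are: 1, 2, 5, 7, 10, 14, 35, 70.
Each divisor d gives the pair (d, 70/d):
(1, 70), (2, 35), (5, 14), (7, 10), (10, 7), (14, 5), (35, 2), (70, 1)

(1, 70), (2, 35), (5, 14), (7, 10), (10, 7), (14, 5), (35, 2), (70, 1)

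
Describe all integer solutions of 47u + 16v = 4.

Step 1: Compute gcd(47, 16) = 1.
Since 1 divides 4, solutions exist.

Step 2: Find a particular solution using extended Euclidean algorithm.
We get u₀ = -4, v₀ = 12.
Check: 47*-4 + 16*12 = 4 = 4 ✓

Step 3: Write the general solution.
u = -4 + (16/1)t = -4 + 16t
v = 12 - (47/1)t = 12 - 47t
for any integer t.

u = -4 + 16t, v = 12 - 47t for integer t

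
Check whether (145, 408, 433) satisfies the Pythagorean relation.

Compute a² + b²:
145² + 408² = 21025 + 166464 = 187489
Compute c²:
433² = 187489
Since 187489 = 187489, it is a Pythagorean triple.

Yes, it is a Pythagorean triple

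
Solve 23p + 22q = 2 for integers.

Step 1: Check solvability.
gcd(23, 22) = 1
Since 1 divides 2, solutions exist.

Step 2: Apply extended Euclidean algorithm to find gcd.
We find integers such that 23*x0 + 22*y0 = 1

Step 3: Scale the particular solution.
Multiply by 2/1 = 2:
p = 2, q = -2

Step 4: Verify.
23*(2) + 22*(-2) = 2 = 2 ✓

p = 2, q = -2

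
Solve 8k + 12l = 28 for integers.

Step 1: Check solvability.
gcd(8, 12) = 4
Since 4 divides 28, solutions exist.

Step 2: Apply extended Euclidean algorithm to find gcd.
We find integers such that 8*x0 + 12*y0 = 4

Step 3: Scale the particular solution.
Multiply by 28/4 = 7:
k = -7, l = 7

Step 4: Verify.
8*(-7) + 12*(7) = 28 = 28 ✓

k = -7, l = 7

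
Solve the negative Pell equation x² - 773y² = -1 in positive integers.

We need x² = 773y² - 1. Try successive y:
y = 1: x² = 773·1² - 1 = 772, not a perfect square
y = 2: x² = 773·2² - 1 = 3091, not a perfect square
y = 3: x² = 773·3² - 1 = 6956, not a perfect square
...
y = 48305: x² = 773·48305² - 1 = 1803697348324 = 1343018² ✓
Check: 1343018² - 773·48305² = 1803697348324 - 1803697348325 = -1 ✓

x = 1343018, y = 48305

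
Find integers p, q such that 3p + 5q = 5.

Step 1: Check solvability.
gcd(3, 5) = 1
Since 1 divides 5, solutions exist.

Step 2: Apply extended Euclidean algorithm to find gcd.
We find integers such that 3*x0 + 5*y0 = 1

Step 3: Scale the particular solution.
Multiply by 5/1 = 5:
p = 10, q = -5

Step 4: Verify.
3*(10) + 5*(-5) = 5 = 5 ✓

p = 10, q = -5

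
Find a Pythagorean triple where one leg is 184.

We need the other leg and hypotenuse such that 184² + x² = c².
Take x = 513, c = 545: 184² + 513² = 33856 + 263169 = 297025 = 545² ✓
Triple: (513, 184, 545)

(513, 184, 545)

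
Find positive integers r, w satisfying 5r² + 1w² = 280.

Try small values of r and check whether (280 - 5r²)/1 is a perfect square.
r = 6: 5·6² = 180, so 1w² = 280 - 180 = 100, giving w² = 100, w = 10.
Check: 5·6² + 1·10² = 180 + 100 = 280 ✓

r = 6, w = 10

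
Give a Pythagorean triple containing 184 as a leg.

We need the other leg and hypotenuse such that 184² + x² = c².
Take x = 513, c = 545: 184² + 513² = 33856 + 263169 = 297025 = 545² ✓
Triple: (513, 184, 545)

(513, 184, 545)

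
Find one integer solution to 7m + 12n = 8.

Step 1: Check solvability.
gcd(7, 12) = 1
Since 1 divides 8, solutions exist.

Step 2: Apply extended Euclidean algorithm to find gcd.
We find integers such that 7*x0 + 12*y0 = 1

Step 3: Scale the particular solution.
Multiply by 8/1 = 8:
m = -40, n = 24

Step 4: Verify.
7*(-40) + 12*(24) = 8 = 8 ✓

m = -40, n = 24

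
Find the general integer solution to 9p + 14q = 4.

Step 1: Compute gcd(9, 14) = 1.
Since 1 divides 4, solutions exist.

Step 2: Find a particular solution using extended Euclidean algorithm.
We get p₀ = -12, q₀ = 8.
Check: 9*-12 + 14*8 = 4 = 4 ✓

Step 3: Write the general solution.
p = -12 + (14/1)t = -12 + 14t
q = 8 - (9/1)t = 8 - 9t
for any integer t.

p = -12 + 14t, q = 8 - 9t for integer t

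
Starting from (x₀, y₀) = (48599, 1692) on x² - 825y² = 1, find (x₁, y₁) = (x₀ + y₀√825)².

Solutions to x² - Dy² = 1 are generated by powers of (x₀ + y₀√D).
The next solution satisfies x₁ + y₁√825 = (x₀ + y₀√825)², giving:
x₁ = x₀² + 825y₀² = 48599² + 825·1692² = 2361862801 + 2361862800 = 4723725601
y₁ = 2x₀y₀ = 2·48599·1692 = 164459016

Verify: 4723725601² - 825·164459016² = 22313583553542811201 - 22313583553542811200 = 1 ✓

x = 4723725601, y = 164459016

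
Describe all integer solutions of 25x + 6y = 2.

Step 1: Compute gcd(25, 6) = 1.
Since 1 divides 2, solutions exist.

Step 2: Find a particular solution using extended Euclidean algorithm.
We get x₀ = 2, y₀ = -8.
Check: 25*2 + 6*-8 = 2 = 2 ✓

Step 3: Write the general solution.
x = 2 + (6/1)t = 2 + 6t
y = -8 - (25/1)t = -8 - 25t
for any integer t.

x = 2 + 6t, y = -8 - 25t for integer t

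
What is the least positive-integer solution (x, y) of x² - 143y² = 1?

We seek the smallest positive integers (x, y) with x² - 143y² = 1, i.e., x² = 143y² + 1.
Try successive y values:
y = 1: x² = 143·1² + 1 = 144, x = 12 ✓

Verify: 12² - 143·1² = 144 - 143 = 1 ✓

x = 12, y = 1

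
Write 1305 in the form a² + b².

We need to find integers a, b > 0 such that a² + b² = 1305.
Trying a = 3: b² = 1305 - 3² = 1305 - 9 = 1296
b = 36
Check: 3² + 36² = 9 + 1296 = 1305 ✓

1305 = 3² + 36²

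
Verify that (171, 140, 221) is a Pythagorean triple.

Compute a² + b²:
171² + 140² = 29241 + 19600 = 48841
Compute c²:
221² = 48841
Since 48841 = 48841, it is a Pythagorean triple.

Yes, it is a Pythagorean triple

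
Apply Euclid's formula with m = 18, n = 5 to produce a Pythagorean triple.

a = m² - n² = 18² - 5² = 324 - 25 = 299
b = 2mn = 2·18·5 = 180
c = m² + n² = 324 + 25 = 349
Verify: 299² + 180² = 89401 + 32400 = 121801 = 349² ✓

(299, 180, 349)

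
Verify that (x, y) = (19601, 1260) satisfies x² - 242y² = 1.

Compute x² = 19601² = 384199201
Compute 242y² = 242·1260² = 242·1587600 = 384199200
x² - 242y² = 384199201 - 384199200 = 1
Since this equals 1, (19601, 1260) is a solution.

Yes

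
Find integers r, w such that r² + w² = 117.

We need to find integers r, w > 0 such that r² + w² = 117.
Trying r = 6: w² = 117 - 6² = 117 - 36 = 81
w = 9
Check: 6² + 9² = 36 + 81 = 117 ✓

117 = 6² + 9²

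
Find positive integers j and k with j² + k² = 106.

We need to find integers j, k > 0 such that j² + k² = 106.
Trying j = 5: k² = 106 - 5² = 106 - 25 = 81
k = 9
Check: 5² + 9² = 25 + 81 = 106 ✓

106 = 5² + 9²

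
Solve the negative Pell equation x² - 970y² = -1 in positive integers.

We need x² = 970y² - 1. Try successive y:
y = 1: x² = 970·1² - 1 = 969, not a perfect square
y = 2: x² = 970·2² - 1 = 3879, not a perfect square
y = 3: x² = 970·3² - 1 = 8729, not a perfect square
...
y = 10537: x² = 970·10537² - 1 = 107697517929 = 328173² ✓
Check: 328173² - 970·10537² = 107697517929 - 107697517930 = -1 ✓

x = 328173, y = 10537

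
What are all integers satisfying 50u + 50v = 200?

Step 1: Compute gcd(50, 50) = 50.
Since 50 divides 200, solutions exist.

Step 2: Find a particular solution using extended Euclidean algorithm.
We get u₀ = 0, v₀ = 4.
Check: 50*0 + 50*4 = 200 = 200 ✓

Step 3: Write the general solution.
u = 0 + (50/50)t = 0 + 1t
v = 4 - (50/50)t = 4 - 1t
for any integer t.

u = 0 + 1t, v = 4 - 1t for integer t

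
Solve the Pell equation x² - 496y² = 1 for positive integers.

We seek the smallest positive integers (x, y) with x² - 496y² = 1, i.e., x² = 496y² + 1.
Try successive y values:
y = 1: x² = 496·1² + 1 = 497, not a perfect square
y = 2: x² = 496·2² + 1 = 1985, not a perfect square
y = 3: x² = 496·3² + 1 = 4465, not a perfect square
... continuing the search (or via continued fractions) ...
y = 207480: x² = 496·207480² + 1 = 21351783398401, x = 4620799 ✓

Verify: 4620799² - 496·207480² = 21351783398401 - 21351783398400 = 1 ✓

x = 4620799, y = 207480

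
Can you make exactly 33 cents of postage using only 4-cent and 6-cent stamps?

We need non-negative x, y with 4x + 6y = 33.
gcd(4, 6) = 2, and 2 does not divide 33.
No integer solutions exist, so certainly no non-negative ones.

No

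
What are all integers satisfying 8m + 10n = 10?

Step 1: Compute gcd(8, 10) = 2.
Since 2 divides 10, solutions exist.

Step 2: Find a particular solution using extended Euclidean algorithm.
We get m₀ = -5, n₀ = 5.
Check: 8*-5 + 10*5 = 10 = 10 ✓

Step 3: Write the general solution.
m = -5 + (10/2)t = -5 + 5t
n = 5 - (8/2)t = 5 - 4t
for any integer t.

m = -5 + 5t, n = 5 - 4t for integer t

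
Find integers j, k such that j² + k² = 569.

We need to find integers j, k > 0 such that j² + k² = 569.
Trying j = 13: k² = 569 - 13² = 569 - 169 = 400
k = 20
Check: 13² + 20² = 169 + 400 = 569 ✓

569 = 13² + 20²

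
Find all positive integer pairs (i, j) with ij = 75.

The positive divisors of 75 are: 1, 3, 5, 15, 25, 75.
Each divisor d gives the pair (d, 75/d):
(1, 75), (3, 25), (5, 15), (15, 5), (25, 3), (75, 1)

(1, 75), (3, 25), (5, 15), (15, 5), (25, 3), (75, 1)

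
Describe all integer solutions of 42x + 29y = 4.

Step 1: Compute gcd(42, 29) = 1.
Since 1 divides 4, solutions exist.

Step 2: Find a particular solution using extended Euclidean algorithm.
We get x₀ = 36, y₀ = -52.
Check: 42*36 + 29*-52 = 4 = 4 ✓

Step 3: Write the general solution.
x = 36 + (29/1)t = 36 + 29t
y = -52 - (42/1)t = -52 - 42t
for any integer t.

x = 36 + 29t, y = -52 - 42t for integer t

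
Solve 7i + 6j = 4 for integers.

Step 1: Check solvability.
gcd(7, 6) = 1
Since 1 divides 4, solutions exist.

Step 2: Apply extended Euclidean algorithm to find gcd.
We find integers such that 7*x0 + 6*y0 = 1

Step 3: Scale the particular solution.
Multiply by 4/1 = 4:
i = 4, j = -4

Step 4: Verify.
7*(4) + 6*(-4) = 4 = 4 ✓

i = 4, j = -4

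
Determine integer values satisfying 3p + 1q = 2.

Step 1: Check solvability.
gcd(3, 1) = 1
Since 1 divides 2, solutions exist.

Step 2: Apply extended Euclidean algorithm to find gcd.
We find integers such that 3*x0 + 1*y0 = 1

Step 3: Scale the particular solution.
Multiply by 2/1 = 2:
p = 0, q = 2

Step 4: Verify.
3*(0) + 1*(2) = 2 = 2 ✓

p = 0, q = 2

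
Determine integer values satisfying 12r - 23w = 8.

Step 1: Check solvability.
gcd(12, 23) = 1
Since 1 divides 8, solutions exist.

Step 2: Apply extended Euclidean algorithm to find gcd.
We find integers such that 12*x0 + 23*y0 = 1

Step 3: Scale the particular solution.
Multiply by 8/1 = 8:
r = 16, w = 8

Step 4: Verify.
12*(16) - 23*(8) = 8 = 8 ✓

r = 16, w = 8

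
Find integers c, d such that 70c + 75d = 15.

Step 1: Check solvability.
gcd(70, 75) = 5
Since 5 divides 15, solutions exist.

Step 2: Apply extended Euclidean algorithm to find gcd.
We find integers such that 70*x0 + 75*y0 = 5

Step 3: Scale the particular solution.
Multiply by 15/5 = 3:
c = -3, d = 3

Step 4: Verify.
70*(-3) + 75*(3) = 15 = 15 ✓

c = -3, d = 3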